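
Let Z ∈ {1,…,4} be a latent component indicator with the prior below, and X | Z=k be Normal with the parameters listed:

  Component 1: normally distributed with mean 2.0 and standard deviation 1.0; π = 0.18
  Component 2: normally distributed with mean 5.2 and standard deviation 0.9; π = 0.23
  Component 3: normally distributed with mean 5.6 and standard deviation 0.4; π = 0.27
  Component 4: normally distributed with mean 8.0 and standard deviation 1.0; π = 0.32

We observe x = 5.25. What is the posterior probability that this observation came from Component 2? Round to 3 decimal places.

0.353

Apply Bayes' rule: the posterior for each component is proportional to its prior times its likelihood at x.
Evaluate each component's likelihood at the observed value:
  p_1 = (1/(1.0·√(2π)))·exp(−(5.25−2.0)²/(2·1.0²)) = 0.398942·exp(-5.28125) = 0.00202905
  p_2 = (1/(0.9·√(2π)))·exp(−(5.25−5.2)²/(2·0.9²)) = 0.443269·exp(-0.00154) = 0.442586
  p_3 = (1/(0.4·√(2π)))·exp(−(5.25−5.6)²/(2·0.4²)) = 0.997356·exp(-0.38281) = 0.680137
  p_4 = (1/(1.0·√(2π)))·exp(−(5.25−8.0)²/(2·1.0²)) = 0.398942·exp(-3.78125) = 0.00909356
Multiply by the mixture weights:
  P(Z=1)·p_1 = 0.18 × 0.00202905 = 0.000365229
  P(Z=2)·p_2 = 0.23 × 0.442586 = 0.101795
  P(Z=3)·p_3 = 0.27 × 0.680137 = 0.183637
  P(Z=4)·p_4 = 0.32 × 0.00909356 = 0.00290994
Marginal: 0.000365229 + 0.101795 + 0.183637 + 0.00290994 = 0.288707
So the posterior for Component 2 is 0.101795 / 0.288707 ≈ 0.353.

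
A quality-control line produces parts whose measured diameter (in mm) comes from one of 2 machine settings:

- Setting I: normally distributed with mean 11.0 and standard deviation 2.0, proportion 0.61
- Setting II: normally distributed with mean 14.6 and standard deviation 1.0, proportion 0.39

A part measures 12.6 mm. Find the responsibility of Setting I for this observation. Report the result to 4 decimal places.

By Bayes' theorem, P(k | x) = w_k f_k(x) / Σ_j w_j f_j(x).
Component likelihoods at x = 12.6 mm:
  L_I = (1/(2.0·√(2π)))·exp(−(12.6−11.0)²/(2·2.0²)) = 0.199471·exp(-0.32000) = 0.144846
  L_II = (1/(1.0·√(2π)))·exp(−(12.6−14.6)²/(2·1.0²)) = 0.398942·exp(-2.00000) = 0.053991
Weight by the priors:
  w_I·L_I = 0.61 × 0.144846 = 0.0883559
  w_II·L_II = 0.39 × 0.053991 = 0.0210565
Normaliser: 0.0883559 + 0.0210565 = 0.109412
P(Setting I | the observation) ≈ 0.8075

0.8075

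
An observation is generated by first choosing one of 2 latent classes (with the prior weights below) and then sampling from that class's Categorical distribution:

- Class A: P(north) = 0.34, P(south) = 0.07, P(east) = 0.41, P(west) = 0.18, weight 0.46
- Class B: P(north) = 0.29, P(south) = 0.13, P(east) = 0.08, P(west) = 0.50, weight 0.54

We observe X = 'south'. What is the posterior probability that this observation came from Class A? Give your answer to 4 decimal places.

0.3145

The responsibility of component k is w_k f_k(x) divided by Σ_j w_j f_j(x).
Component likelihoods at x = 'south':
  L_A = P(south | comp) = 0.07
  L_B = P(south | comp) = 0.13
Multiply by the mixture weights:
  w_A·L_A = 0.46 × 0.07 = 0.0322
  w_B·L_B = 0.54 × 0.13 = 0.0702
Evidence: 0.0322 + 0.0702 = 0.1024
P(Class A | data) ≈ 0.3145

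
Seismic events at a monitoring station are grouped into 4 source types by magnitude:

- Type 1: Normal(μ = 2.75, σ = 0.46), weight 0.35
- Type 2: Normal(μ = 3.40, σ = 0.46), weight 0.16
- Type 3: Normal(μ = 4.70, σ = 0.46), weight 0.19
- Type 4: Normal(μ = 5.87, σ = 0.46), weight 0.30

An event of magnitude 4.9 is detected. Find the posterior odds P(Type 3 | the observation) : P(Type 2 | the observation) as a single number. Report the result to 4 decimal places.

Only the two components matter; the odds are (w_i f_i(x)) / (w_j f_j(x)).
Component likelihoods at x = 4.9:
  L_1 = (1/(0.46·√(2π)))·exp(−(4.9−2.75)²/(2·0.46²)) = 0.867266·exp(-10.92273) = 1.56484e-05
  L_2 = (1/(0.46·√(2π)))·exp(−(4.9−3.40)²/(2·0.46²)) = 0.867266·exp(-5.31664) = 0.00425762
  L_3 = (1/(0.46·√(2π)))·exp(−(4.9−4.70)²/(2·0.46²)) = 0.867266·exp(-0.09452) = 0.789048
  L_4 = (1/(0.46·√(2π)))·exp(−(4.9−5.87)²/(2·0.46²)) = 0.867266·exp(-2.22330) = 0.0938828
Odds = (0.19/0.16) × (0.789048/0.00425762) = 1.1875 × 185.326 ≈ 220.0748

220.0748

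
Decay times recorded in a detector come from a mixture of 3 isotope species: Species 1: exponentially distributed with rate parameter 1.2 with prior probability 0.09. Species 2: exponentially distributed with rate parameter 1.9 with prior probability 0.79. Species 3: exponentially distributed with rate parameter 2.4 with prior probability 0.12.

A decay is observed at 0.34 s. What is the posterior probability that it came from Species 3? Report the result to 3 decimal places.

0.129

P(component k | x) = P(Z=k)·f_k(x) / marginal(x), where marginal(x) = Σ_j P(Z=j)·f_j(x).
Exponential densities:
  p_1 = 1.2·e^(−1.2·0.34) = 1.2·e^(−0.4080) = 0.797975
  p_2 = 1.9·e^(−1.9·0.34) = 1.9·e^(−0.6460) = 0.995862
  p_3 = 2.4·e^(−2.4·0.34) = 2.4·e^(−0.8160) = 1.06127
Unnormalised posteriors:
  P(Z=1)·p_1 = 0.09 × 0.797975 = 0.0718177
  P(Z=2)·p_2 = 0.79 × 0.995862 = 0.786731
  P(Z=3)·p_3 = 0.12 × 1.06127 = 0.127353
Denominator: 0.0718177 + 0.786731 + 0.127353 = 0.985902
P(Species 3 | 0.34 s) = 0.127353 / 0.985902 ≈ 0.129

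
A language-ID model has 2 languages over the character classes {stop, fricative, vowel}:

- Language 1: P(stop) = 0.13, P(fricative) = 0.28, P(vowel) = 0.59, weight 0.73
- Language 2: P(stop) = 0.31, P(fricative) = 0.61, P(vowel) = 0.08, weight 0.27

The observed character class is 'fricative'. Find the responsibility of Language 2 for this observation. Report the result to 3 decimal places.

P(component k | x) = π_k·f_k(x) / marginal(x), where marginal(x) = Σ_j π_j·f_j(x).
Evaluate each component's likelihood at the observed value:
  L_1 = 0.28
  L_2 = 0.61
Weight by the priors:
  π_1·L_1 = 0.73 × 0.28 = 0.2044
  π_2·L_2 = 0.27 × 0.61 = 0.1647
Normaliser: 0.2044 + 0.1647 = 0.3691
P(Language 2 | data) = 0.1647 / 0.3691 ≈ 0.446

0.446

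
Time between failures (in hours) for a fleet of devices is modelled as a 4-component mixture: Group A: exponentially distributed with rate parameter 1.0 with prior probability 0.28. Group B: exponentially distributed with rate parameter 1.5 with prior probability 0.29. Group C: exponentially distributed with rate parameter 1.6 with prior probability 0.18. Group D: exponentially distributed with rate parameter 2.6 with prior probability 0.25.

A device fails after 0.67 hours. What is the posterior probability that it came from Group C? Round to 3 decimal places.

0.191

Apply Bayes' rule: the posterior for each component is proportional to its prior times its likelihood at x.
Exponential densities:
  f_A = 0.511709
  f_B = 0.549067
  f_C = 0.547717
  f_D = 0.455441
Prior × likelihood for each component:
  P(Z=A)·f_A = 0.28 × 0.511709 = 0.143278
  P(Z=B)·f_B = 0.29 × 0.549067 = 0.159229
  P(Z=C)·f_C = 0.18 × 0.547717 = 0.0985891
  P(Z=D)·f_D = 0.25 × 0.455441 = 0.11386
Sum: 0.143278 + 0.159229 + 0.0985891 + 0.11386 = 0.514957
Responsibility of Group C: 0.0985891 / 0.514957 ≈ 0.191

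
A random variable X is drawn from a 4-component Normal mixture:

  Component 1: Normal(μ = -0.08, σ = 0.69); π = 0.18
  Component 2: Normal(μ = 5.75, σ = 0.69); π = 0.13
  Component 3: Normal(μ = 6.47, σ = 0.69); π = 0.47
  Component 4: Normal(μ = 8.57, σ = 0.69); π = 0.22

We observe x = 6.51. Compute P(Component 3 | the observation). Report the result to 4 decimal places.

0.8647

By Bayes' theorem, P(k | x) = π_k f_k(x) / Σ_j π_j f_j(x).
Evaluate each component's likelihood at the observed value:
  f_1 = (1/(0.69·√(2π)))·exp(−(6.51−-0.08)²/(2·0.69²)) = 0.578177·exp(-45.60817) = 9.00916e-21
  f_2 = (1/(0.69·√(2π)))·exp(−(6.51−5.75)²/(2·0.69²)) = 0.578177·exp(-0.60660) = 0.315225
  f_3 = (1/(0.69·√(2π)))·exp(−(6.51−6.47)²/(2·0.69²)) = 0.578177·exp(-0.00168) = 0.577207
  f_4 = (1/(0.69·√(2π)))·exp(−(6.51−8.57)²/(2·0.69²)) = 0.578177·exp(-4.45663) = 0.00670768
Multiply by the mixture weights:
  π_1·f_1 = 0.18 × 9.00916e-21 = 1.62165e-21
  π_2·f_2 = 0.13 × 0.315225 = 0.0409792
  π_3·f_3 = 0.47 × 0.577207 = 0.271287
  π_4·f_4 = 0.22 × 0.00670768 = 0.00147569
Sum: 1.62165e-21 + 0.0409792 + 0.271287 + 0.00147569 = 0.313742
Responsibility of Component 3: 0.271287 / 0.313742 ≈ 0.8647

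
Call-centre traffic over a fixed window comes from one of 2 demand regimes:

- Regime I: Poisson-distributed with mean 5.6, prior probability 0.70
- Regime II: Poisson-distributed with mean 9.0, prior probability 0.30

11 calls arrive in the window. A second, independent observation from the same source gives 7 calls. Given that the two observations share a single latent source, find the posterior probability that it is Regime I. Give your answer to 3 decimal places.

P(component k | x) = π_k·f_k(x) / marginal(x), where marginal(x) = Σ_j π_j·f_j(x).
Since both observations come from the same component, the likelihood for component k is f_k(x₁)·f_k(x₂).
  f_I = [e^(−5.6)·5.6^11/11! = 0.0157349] × [0.126717] = 0.00199388
  f_II = [e^(−9.0)·9.0^11/11! = 0.0970201] × [0.117116] = 0.0113626
Weight by the priors:
  π_I·f_I = 0.70 × 0.00199388 = 0.00139572
  π_II·f_II = 0.30 × 0.0113626 = 0.00340878
Evidence: 0.00139572 + 0.00340878 = 0.0048045
P(Regime I | x) = 0.00139572 / 0.0048045 ≈ 0.291

0.291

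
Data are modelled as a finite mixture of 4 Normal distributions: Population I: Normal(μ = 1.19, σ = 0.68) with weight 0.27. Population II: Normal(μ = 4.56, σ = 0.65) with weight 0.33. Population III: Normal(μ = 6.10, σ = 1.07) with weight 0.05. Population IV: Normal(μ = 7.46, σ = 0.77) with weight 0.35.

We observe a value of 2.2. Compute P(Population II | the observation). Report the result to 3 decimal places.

0.005

Apply Bayes' rule: the posterior for each component is proportional to its prior times its likelihood at x.
Component likelihoods at x = 2.2:
  f_I = 0.194694
  f_II = 0.00084228
  f_III = 0.000486099
  f_IV = 3.81305e-11
Weight by the priors:
  P(Z=I)·f_I = 0.27 × 0.194694 = 0.0525674
  P(Z=II)·f_II = 0.33 × 0.00084228 = 0.000277952
  P(Z=III)·f_III = 0.05 × 0.000486099 = 2.43049e-05
  P(Z=IV)·f_IV = 0.35 × 3.81305e-11 = 1.33457e-11
Sum: 0.0525674 + 0.000277952 + 2.43049e-05 + 1.33457e-11 = 0.0528697
So the posterior for Population II is 0.000277952 / 0.0528697 ≈ 0.005.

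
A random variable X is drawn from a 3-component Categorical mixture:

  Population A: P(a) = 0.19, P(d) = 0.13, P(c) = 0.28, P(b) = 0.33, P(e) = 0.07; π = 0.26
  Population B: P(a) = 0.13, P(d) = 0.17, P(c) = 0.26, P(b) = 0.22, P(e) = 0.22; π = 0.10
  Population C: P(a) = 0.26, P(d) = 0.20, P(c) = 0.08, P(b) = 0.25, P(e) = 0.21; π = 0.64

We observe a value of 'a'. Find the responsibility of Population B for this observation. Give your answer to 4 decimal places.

Apply Bayes' rule: the posterior for each component is proportional to its prior times its likelihood at x.
Categorical probabilities:
  f_A = P(a | comp) = 0.19
  f_B = P(a | comp) = 0.13
  f_C = P(a | comp) = 0.26
Multiply by the mixture weights:
  π_A·f_A = 0.26 × 0.19 = 0.0494
  π_B·f_B = 0.10 × 0.13 = 0.013
  π_C·f_C = 0.64 × 0.26 = 0.1664
Sum: 0.0494 + 0.013 + 0.1664 = 0.2288
So the posterior for Population B is 0.013 / 0.2288 ≈ 0.0568.

0.0568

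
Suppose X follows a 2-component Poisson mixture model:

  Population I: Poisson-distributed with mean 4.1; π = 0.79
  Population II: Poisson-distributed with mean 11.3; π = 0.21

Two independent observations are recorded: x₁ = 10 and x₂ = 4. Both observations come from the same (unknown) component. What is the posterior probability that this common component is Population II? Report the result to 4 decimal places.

0.1778

P(component k | x) = w_k·f_k(x) / marginal(x), where marginal(x) = Σ_j w_j·f_j(x).
Since both observations come from the same component, the likelihood for component k is f_k(x₁)·f_k(x₂).
  f_I = [e^(−4.1)·4.1^10/10! = 0.00613011] × [0.195127] = 0.00119615
  f_II = [e^(−11.3)·11.3^10/10! = 0.115743] × [0.00840572] = 0.000972901
Weight by the priors:
  w_I·f_I = 0.79 × 0.00119615 = 0.000944957
  w_II·f_II = 0.21 × 0.000972901 = 0.000204309
Sum: 0.000944957 + 0.000204309 = 0.00114927
P(Population II | x) = 0.000204309 / 0.00114927 ≈ 0.1778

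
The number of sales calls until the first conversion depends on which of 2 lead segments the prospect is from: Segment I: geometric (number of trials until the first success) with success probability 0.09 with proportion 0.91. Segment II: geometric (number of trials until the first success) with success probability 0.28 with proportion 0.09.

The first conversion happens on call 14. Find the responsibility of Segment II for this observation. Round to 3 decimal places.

0.014

Apply Bayes' rule: the posterior for each component is proportional to its prior times its likelihood at x.
Component likelihoods at x = 14:
  p_I = 0.09·(1−0.09)^13 = 0.09·0.293453 = 0.0264107
  p_II = 0.28·(1−0.28)^13 = 0.28·0.0139741 = 0.00391274
Weight by the priors:
  π_I·p_I = 0.91 × 0.0264107 = 0.0240338
  π_II·p_II = 0.09 × 0.00391274 = 0.000352146
Sum: 0.0240338 + 0.000352146 = 0.0243859
So the posterior for Segment II is 0.000352146 / 0.0243859 ≈ 0.014.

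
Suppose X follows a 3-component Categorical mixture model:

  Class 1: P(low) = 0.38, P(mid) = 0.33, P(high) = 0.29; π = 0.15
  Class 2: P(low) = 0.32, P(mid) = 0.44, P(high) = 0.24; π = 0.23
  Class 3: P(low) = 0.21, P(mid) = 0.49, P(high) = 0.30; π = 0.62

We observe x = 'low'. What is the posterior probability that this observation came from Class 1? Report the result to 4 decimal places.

0.2186

Apply Bayes' rule: the posterior for each component is proportional to its prior times its likelihood at x.
Evaluate each component's likelihood at the observed value:
  p_1 = P(low | comp) = 0.38
  p_2 = P(low | comp) = 0.32
  p_3 = P(low | comp) = 0.21
Prior × likelihood for each component:
  π_1·p_1 = 0.15 × 0.38 = 0.057
  π_2·p_2 = 0.23 × 0.32 = 0.0736
  π_3·p_3 = 0.62 × 0.21 = 0.1302
Evidence: 0.057 + 0.0736 + 0.1302 = 0.2608
Responsibility of Class 1: 0.057 / 0.2608 ≈ 0.2186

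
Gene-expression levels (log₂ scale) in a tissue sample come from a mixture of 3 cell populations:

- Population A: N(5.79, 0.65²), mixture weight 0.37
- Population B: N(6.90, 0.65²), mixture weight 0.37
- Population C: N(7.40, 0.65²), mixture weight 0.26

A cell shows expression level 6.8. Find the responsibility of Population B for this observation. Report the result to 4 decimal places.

0.5659

By Bayes' theorem, P(k | x) = P(Z=k) f_k(x) / Σ_j P(Z=j) f_j(x).
Component likelihoods at x = 6.8:
  p_A = 0.18353
  p_B = 0.606537
  p_C = 0.400841
Weight by the priors:
  P(Z=A)·p_A = 0.37 × 0.18353 = 0.0679063
  P(Z=B)·p_B = 0.37 × 0.606537 = 0.224419
  P(Z=C)·p_C = 0.26 × 0.400841 = 0.104219
Marginal: 0.0679063 + 0.224419 + 0.104219 = 0.396543
Responsibility of Population B: 0.224419 / 0.396543 ≈ 0.5659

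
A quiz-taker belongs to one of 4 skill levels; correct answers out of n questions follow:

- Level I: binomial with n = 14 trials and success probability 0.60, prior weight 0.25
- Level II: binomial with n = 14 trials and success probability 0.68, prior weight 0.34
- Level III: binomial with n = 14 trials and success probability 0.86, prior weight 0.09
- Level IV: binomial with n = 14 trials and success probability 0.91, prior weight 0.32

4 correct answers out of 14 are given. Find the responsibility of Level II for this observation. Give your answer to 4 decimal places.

0.1941

By Bayes' theorem, P(k | x) = π_k f_k(x) / Σ_j π_j f_j(x).
Evaluate each component's likelihood at the observed value:
  f_I = 0.0136031
  f_II = 0.00240974
  f_III = 1.58383e-06
  f_IV = 2.39345e-08
Multiply by the mixture weights:
  π_I·f_I = 0.25 × 0.0136031 = 0.00340078
  π_II·f_II = 0.34 × 0.00240974 = 0.00081931
  π_III·f_III = 0.09 × 1.58383e-06 = 1.42545e-07
  π_IV·f_IV = 0.32 × 2.39345e-08 = 7.65905e-09
Evidence: 0.00340078 + 0.00081931 + 1.42545e-07 + 7.65905e-09 = 0.00422024
P(Level II | x) = 0.00081931 / 0.00422024 ≈ 0.1941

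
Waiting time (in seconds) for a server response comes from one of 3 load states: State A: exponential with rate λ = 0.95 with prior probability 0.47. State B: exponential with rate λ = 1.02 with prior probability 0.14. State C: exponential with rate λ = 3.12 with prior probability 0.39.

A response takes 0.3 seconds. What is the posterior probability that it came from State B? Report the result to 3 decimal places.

0.115

Apply Bayes' rule: the posterior for each component is proportional to its prior times its likelihood at x.
Exponential densities:
  L_A = 0.95·e^(−0.95·0.3) = 0.95·e^(−0.2850) = 0.714414
  L_B = 1.02·e^(−1.02·0.3) = 1.02·e^(−0.3060) = 0.751114
  L_C = 3.12·e^(−3.12·0.3) = 3.12·e^(−0.9360) = 1.22364
Weight by the priors:
  π_A·L_A = 0.47 × 0.714414 = 0.335774
  π_B·L_B = 0.14 × 0.751114 = 0.105156
  π_C·L_C = 0.39 × 1.22364 = 0.477221
Marginal: 0.335774 + 0.105156 + 0.477221 = 0.918151
So the posterior for State B is 0.105156 / 0.918151 ≈ 0.115.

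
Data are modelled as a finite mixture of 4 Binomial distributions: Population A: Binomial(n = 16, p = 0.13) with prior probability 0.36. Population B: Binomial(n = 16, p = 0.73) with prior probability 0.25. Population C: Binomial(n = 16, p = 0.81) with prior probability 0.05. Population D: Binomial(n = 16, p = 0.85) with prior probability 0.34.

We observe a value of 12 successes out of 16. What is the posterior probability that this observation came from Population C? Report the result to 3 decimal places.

0.086

P(component k | x) = P(Z=k)·f_k(x) / marginal(x), where marginal(x) = Σ_j P(Z=j)·f_j(x).
Binomial probabilities:
  f_A = C(16,12)·0.13^12·0.87^4 = 1820·2.32981e-11·0.572898 = 2.42923e-08
  f_B = C(16,12)·0.73^12·0.27^4 = 1820·0.022902·0.00531441 = 0.221514
  f_C = C(16,12)·0.81^12·0.19^4 = 1820·0.0797664·0.00130321 = 0.189193
  f_D = C(16,12)·0.85^12·0.15^4 = 1820·0.142242·0.00050625 = 0.131058
Unnormalised posteriors:
  P(Z=A)·f_A = 0.36 × 2.42923e-08 = 8.74523e-09
  P(Z=B)·f_B = 0.25 × 0.221514 = 0.0553784
  P(Z=C)·f_C = 0.05 × 0.189193 = 0.00945967
  P(Z=D)·f_D = 0.34 × 0.131058 = 0.0445597
Normaliser: 8.74523e-09 + 0.0553784 + 0.00945967 + 0.0445597 = 0.109398
Responsibility of Population C: 0.00945967 / 0.109398 ≈ 0.086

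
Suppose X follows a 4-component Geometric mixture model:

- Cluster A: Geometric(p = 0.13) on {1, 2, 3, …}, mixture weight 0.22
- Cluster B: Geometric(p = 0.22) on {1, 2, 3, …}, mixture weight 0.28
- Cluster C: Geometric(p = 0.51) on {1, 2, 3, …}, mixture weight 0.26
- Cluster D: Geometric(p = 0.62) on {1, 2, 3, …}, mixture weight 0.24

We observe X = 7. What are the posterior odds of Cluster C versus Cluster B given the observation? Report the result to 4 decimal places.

0.1323

The posterior odds equal the prior odds times the likelihood ratio: (π_i/π_j)·(f_i(x)/f_j(x)).
Geometric probabilities:
  p_A = 0.13·(1−0.13)^6 = 0.13·0.433626 = 0.0563714
  p_B = 0.22·(1−0.22)^6 = 0.22·0.2252 = 0.0495439
  p_C = 0.51·(1−0.51)^6 = 0.51·0.0138413 = 0.00705906
  p_D = 0.62·(1−0.62)^6 = 0.62·0.00301094 = 0.00186678
0.00183535 / 0.0138723 ≈ 0.1323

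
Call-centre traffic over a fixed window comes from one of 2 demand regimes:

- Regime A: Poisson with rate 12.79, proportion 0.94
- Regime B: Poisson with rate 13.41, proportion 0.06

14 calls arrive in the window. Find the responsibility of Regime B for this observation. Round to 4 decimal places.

The responsibility of component k is w_k f_k(x) divided by Σ_j w_j f_j(x).
Poisson probabilities:
  f_A = e^(−12.79)·12.79^14/14! = 0.100266
  f_B = e^(−13.41)·13.41^14/14! = 0.104642
Prior × likelihood for each component:
  w_A·f_A = 0.94 × 0.100266 = 0.0942499
  w_B·f_B = 0.06 × 0.104642 = 0.00627851
Normaliser: 0.0942499 + 0.00627851 = 0.100528
So the posterior for Regime B is 0.00627851 / 0.100528 ≈ 0.0625.

0.0625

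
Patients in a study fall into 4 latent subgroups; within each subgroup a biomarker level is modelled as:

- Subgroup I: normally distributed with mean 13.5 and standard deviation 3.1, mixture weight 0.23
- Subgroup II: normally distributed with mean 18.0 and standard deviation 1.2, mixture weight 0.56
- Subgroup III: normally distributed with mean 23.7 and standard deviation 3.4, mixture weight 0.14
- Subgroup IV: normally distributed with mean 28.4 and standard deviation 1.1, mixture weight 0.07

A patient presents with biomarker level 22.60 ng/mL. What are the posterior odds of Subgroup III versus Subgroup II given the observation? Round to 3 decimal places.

129.949

The posterior odds equal the prior odds times the likelihood ratio: (π_i/π_j)·(f_i(x)/f_j(x)).
Normal densities:
  p_I = 0.00173132
  p_II = 0.000214225
  p_III = 0.111353
  p_IV = 3.33016e-07
Odds = (0.14/0.56) × (0.111353/0.000214225) = 0.25 × 519.794 ≈ 129.949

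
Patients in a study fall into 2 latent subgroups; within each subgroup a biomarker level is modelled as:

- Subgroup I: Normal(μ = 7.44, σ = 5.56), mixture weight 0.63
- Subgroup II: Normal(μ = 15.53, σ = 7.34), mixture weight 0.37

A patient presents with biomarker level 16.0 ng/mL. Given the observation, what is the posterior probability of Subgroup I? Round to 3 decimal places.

0.408

Posterior ∝ prior × likelihood, so P(k | x) ∝ w_k f_k(x); normalise over all components.
Normal densities:
  L_I = 0.021935
  L_II = 0.0542405
Weight by the priors:
  w_I·L_I = 0.63 × 0.021935 = 0.013819
  w_II·L_II = 0.37 × 0.0542405 = 0.020069
Sum: 0.013819 + 0.020069 = 0.033888
P(Subgroup I | 16.0 ng/mL) = 0.013819 / 0.033888 ≈ 0.408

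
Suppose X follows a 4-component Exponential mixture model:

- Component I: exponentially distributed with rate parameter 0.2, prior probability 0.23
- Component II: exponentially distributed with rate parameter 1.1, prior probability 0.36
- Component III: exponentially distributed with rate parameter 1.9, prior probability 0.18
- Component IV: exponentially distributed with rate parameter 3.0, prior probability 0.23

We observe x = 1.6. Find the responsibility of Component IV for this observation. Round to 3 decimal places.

By Bayes' theorem, P(k | x) = w_k f_k(x) / Σ_j w_j f_j(x).
Component likelihoods at x = 1.6:
  L_I = 0.2·e^(−0.2·1.6) = 0.2·e^(−0.3200) = 0.14523
  L_II = 1.1·e^(−1.1·1.6) = 1.1·e^(−1.7600) = 0.189249
  L_III = 1.9·e^(−1.9·1.6) = 1.9·e^(−3.0400) = 0.0908863
  L_IV = 3.0·e^(−3.0·1.6) = 3.0·e^(−4.8000) = 0.0246892
Weight by the priors:
  w_I·L_I = 0.23 × 0.14523 = 0.0334029
  w_II·L_II = 0.36 × 0.189249 = 0.0681298
  w_III·L_III = 0.18 × 0.0908863 = 0.0163595
  w_IV·L_IV = 0.23 × 0.0246892 = 0.00567853
Sum: 0.0334029 + 0.0681298 + 0.0163595 + 0.00567853 = 0.123571
So the posterior for Component IV is 0.00567853 / 0.123571 ≈ 0.046.

0.046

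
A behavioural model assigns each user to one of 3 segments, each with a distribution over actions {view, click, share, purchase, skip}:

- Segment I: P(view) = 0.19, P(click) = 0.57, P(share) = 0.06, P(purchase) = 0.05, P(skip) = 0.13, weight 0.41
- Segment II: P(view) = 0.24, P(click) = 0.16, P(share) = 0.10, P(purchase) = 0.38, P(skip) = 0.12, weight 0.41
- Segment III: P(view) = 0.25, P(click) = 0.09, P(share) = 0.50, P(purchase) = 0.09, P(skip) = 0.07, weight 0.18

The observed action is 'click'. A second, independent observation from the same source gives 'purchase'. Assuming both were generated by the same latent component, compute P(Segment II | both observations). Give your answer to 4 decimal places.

0.6548

P(component k | x) = w_k·f_k(x) / marginal(x), where marginal(x) = Σ_j w_j·f_j(x).
Since both observations come from the same component, the likelihood for component k is f_k(x₁)·f_k(x₂).
  p_I = [0.57] × [0.05] = 0.0285
  p_II = [0.16] × [0.38] = 0.0608
  p_III = [0.09] × [0.09] = 0.0081
Multiply by the mixture weights:
  w_I·p_I = 0.41 × 0.0285 = 0.011685
  w_II·p_II = 0.41 × 0.0608 = 0.024928
  w_III·p_III = 0.18 × 0.0081 = 0.001458
Marginal: 0.011685 + 0.024928 + 0.001458 = 0.038071
So the posterior for Segment II is 0.024928 / 0.038071 ≈ 0.6548.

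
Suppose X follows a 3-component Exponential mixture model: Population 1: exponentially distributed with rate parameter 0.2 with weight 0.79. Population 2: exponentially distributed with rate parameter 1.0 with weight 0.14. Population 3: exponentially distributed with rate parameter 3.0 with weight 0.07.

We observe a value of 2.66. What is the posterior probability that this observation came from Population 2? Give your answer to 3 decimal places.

Posterior ∝ prior × likelihood, so P(k | x) ∝ π_k f_k(x); normalise over all components.
Component likelihoods at x = 2.66:
  p_1 = 0.2·e^(−0.2·2.66) = 0.2·e^(−0.5320) = 0.117486
  p_2 = 1.0·e^(−1.0·2.66) = 1.0·e^(−2.6600) = 0.0699482
  p_3 = 3.0·e^(−3.0·2.66) = 3.0·e^(−7.9800) = 0.00102672
Weight by the priors:
  π_1·p_1 = 0.79 × 0.117486 = 0.0928138
  π_2·p_2 = 0.14 × 0.0699482 = 0.00979275
  π_3·p_3 = 0.07 × 0.00102672 = 7.18703e-05
Sum: 0.0928138 + 0.00979275 + 7.18703e-05 = 0.102678
So the posterior for Population 2 is 0.00979275 / 0.102678 ≈ 0.095.

0.095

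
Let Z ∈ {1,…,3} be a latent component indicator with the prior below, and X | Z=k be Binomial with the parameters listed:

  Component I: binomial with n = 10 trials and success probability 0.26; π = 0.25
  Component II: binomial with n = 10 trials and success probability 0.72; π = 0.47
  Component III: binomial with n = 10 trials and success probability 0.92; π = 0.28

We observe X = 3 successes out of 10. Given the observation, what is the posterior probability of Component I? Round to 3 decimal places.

0.958

P(component k | x) = w_k·f_k(x) / marginal(x), where marginal(x) = Σ_j w_j·f_j(x).
Component likelihoods at x = 3 successes out of 10:
  f_I = C(10,3)·0.26^3·0.74^7 = 120·0.017576·0.121513 = 0.256285
  f_II = C(10,3)·0.72^3·0.28^7 = 120·0.373248·0.000134929 = 0.00604345
  f_III = C(10,3)·0.92^3·0.08^7 = 120·0.778688·2.09715e-08 = 1.95963e-06
Weight by the priors:
  w_I·f_I = 0.25 × 0.256285 = 0.0640713
  w_II·f_II = 0.47 × 0.00604345 = 0.00284042
  w_III·f_III = 0.28 × 1.95963e-06 = 5.48697e-07
Denominator: 0.0640713 + 0.00284042 + 5.48697e-07 = 0.0669122
Responsibility of Component I: 0.0640713 / 0.0669122 ≈ 0.958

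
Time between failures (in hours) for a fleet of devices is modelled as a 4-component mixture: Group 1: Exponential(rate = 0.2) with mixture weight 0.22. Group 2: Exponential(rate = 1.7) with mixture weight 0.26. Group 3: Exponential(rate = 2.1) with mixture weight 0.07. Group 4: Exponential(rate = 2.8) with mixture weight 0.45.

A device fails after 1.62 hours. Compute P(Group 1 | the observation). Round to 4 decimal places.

0.4061

The responsibility of component k is π_k f_k(x) divided by Σ_j π_j f_j(x).
Component likelihoods at x = 1.62 hours:
  p_1 = 0.2·e^(−0.2·1.62) = 0.2·e^(−0.3240) = 0.14465
  p_2 = 1.7·e^(−1.7·1.62) = 1.7·e^(−2.7540) = 0.108244
  p_3 = 2.1·e^(−2.1·1.62) = 2.1·e^(−3.4020) = 0.0699438
  p_4 = 2.8·e^(−2.8·1.62) = 2.8·e^(−4.5360) = 0.0300053
Prior × likelihood for each component:
  π_1·p_1 = 0.22 × 0.14465 = 0.031823
  π_2·p_2 = 0.26 × 0.108244 = 0.0281433
  π_3·p_3 = 0.07 × 0.0699438 = 0.00489607
  π_4·p_4 = 0.45 × 0.0300053 = 0.0135024
Sum: 0.031823 + 0.0281433 + 0.00489607 + 0.0135024 = 0.0783648
P(Group 1 | data) ≈ 0.4061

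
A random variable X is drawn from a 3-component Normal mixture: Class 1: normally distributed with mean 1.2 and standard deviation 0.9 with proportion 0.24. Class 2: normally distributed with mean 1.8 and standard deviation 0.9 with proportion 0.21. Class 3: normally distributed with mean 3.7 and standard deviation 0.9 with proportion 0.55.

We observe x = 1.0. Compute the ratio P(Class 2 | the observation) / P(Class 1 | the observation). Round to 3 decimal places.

Since P(k|x) ∝ π_k f_k(x), the posterior odds are π_i f_i(x) / (π_j f_j(x)).
Component likelihoods at x = 1.0:
  p_1 = (1/(0.9·√(2π)))·exp(−(1.0−1.2)²/(2·0.9²)) = 0.443269·exp(-0.02469) = 0.432458
  p_2 = (1/(0.9·√(2π)))·exp(−(1.0−1.8)²/(2·0.9²)) = 0.443269·exp(-0.39506) = 0.298603
  p_3 = (1/(0.9·√(2π)))·exp(−(1.0−3.7)²/(2·0.9²)) = 0.443269·exp(-4.50000) = 0.00492428
Posterior odds = (π_2·p_2) / (π_1·p_1) = (0.21·0.298603) / (0.24·0.432458) = 0.0627067 / 0.10379 ≈ 0.604

0.604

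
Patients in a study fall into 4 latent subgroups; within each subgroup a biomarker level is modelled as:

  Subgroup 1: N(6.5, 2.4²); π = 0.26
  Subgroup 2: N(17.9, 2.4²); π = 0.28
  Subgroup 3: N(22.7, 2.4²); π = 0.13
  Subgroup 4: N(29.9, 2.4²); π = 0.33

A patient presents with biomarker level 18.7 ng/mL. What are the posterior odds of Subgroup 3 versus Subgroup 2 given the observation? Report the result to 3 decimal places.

The posterior odds equal the prior odds times the likelihood ratio: (π_i/π_j)·(f_i(x)/f_j(x)).
Component likelihoods at x = 18.7 ng/mL:
  L_1 = 4.06962e-07
  L_2 = 0.157243
  L_3 = 0.0414488
  L_4 = 3.10252e-06
Posterior odds = (π_3·L_3) / (π_2·L_2) = (0.13·0.0414488) / (0.28·0.157243) = 0.00538835 / 0.044028 ≈ 0.122

0.122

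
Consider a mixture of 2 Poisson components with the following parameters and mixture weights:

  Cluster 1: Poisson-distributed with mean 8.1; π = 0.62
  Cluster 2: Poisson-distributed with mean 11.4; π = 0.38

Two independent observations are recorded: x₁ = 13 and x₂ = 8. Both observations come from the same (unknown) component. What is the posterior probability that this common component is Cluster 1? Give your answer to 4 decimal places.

The responsibility of component k is w_k f_k(x) divided by Σ_j w_j f_j(x).
Since both observations come from the same component, the likelihood for component k is f_k(x₁)·f_k(x₂).
  L_1 = [0.0314949] × [0.1395] = 0.00439353
  L_2 = [0.0987474] × [0.0792066] = 0.00782144
Unnormalised posteriors:
  w_1·L_1 = 0.62 × 0.00439353 = 0.00272399
  w_2·L_2 = 0.38 × 0.00782144 = 0.00297215
Normaliser: 0.00272399 + 0.00297215 = 0.00569614
P(Cluster 1 | data) ≈ 0.4782

0.4782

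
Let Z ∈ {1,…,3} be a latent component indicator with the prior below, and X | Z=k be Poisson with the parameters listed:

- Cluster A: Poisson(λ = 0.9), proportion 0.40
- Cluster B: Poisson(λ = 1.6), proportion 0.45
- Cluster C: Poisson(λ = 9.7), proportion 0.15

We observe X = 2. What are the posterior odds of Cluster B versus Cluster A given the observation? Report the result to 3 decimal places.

Only the two components matter; the odds are (π_i f_i(x)) / (π_j f_j(x)).
Component likelihoods at x = 2:
  L_A = 0.164661
  L_B = 0.258428
  L_C = 0.00288308
0.116292 / 0.0658643 ≈ 1.766

1.766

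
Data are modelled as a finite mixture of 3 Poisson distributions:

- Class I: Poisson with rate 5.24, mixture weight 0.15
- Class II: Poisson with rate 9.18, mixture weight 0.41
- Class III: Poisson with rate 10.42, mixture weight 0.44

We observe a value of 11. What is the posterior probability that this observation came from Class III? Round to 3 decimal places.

P(component k | x) = w_k·f_k(x) / marginal(x), where marginal(x) = Σ_j w_j·f_j(x).
Component likelihoods at x = 11:
  L_I = e^(−5.24)·5.24^11/11! = 0.0108589
  L_II = e^(−9.18)·9.18^11/11! = 0.100761
  L_III = e^(−10.42)·10.42^11/11! = 0.117501
Prior × likelihood for each component:
  w_I·L_I = 0.15 × 0.0108589 = 0.00162883
  w_II·L_II = 0.41 × 0.100761 = 0.0413118
  w_III·L_III = 0.44 × 0.117501 = 0.0517003
Sum: 0.00162883 + 0.0413118 + 0.0517003 = 0.094641
So the posterior for Class III is 0.0517003 / 0.094641 ≈ 0.546.

0.546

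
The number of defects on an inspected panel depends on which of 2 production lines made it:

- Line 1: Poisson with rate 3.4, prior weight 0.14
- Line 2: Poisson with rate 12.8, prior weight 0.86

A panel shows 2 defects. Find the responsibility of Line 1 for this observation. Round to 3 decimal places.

By Bayes' theorem, P(k | x) = π_k f_k(x) / Σ_j π_j f_j(x).
Evaluate each component's likelihood at the observed value:
  L_1 = 0.192898
  L_2 = 0.000226162
Unnormalised posteriors:
  π_1·L_1 = 0.14 × 0.192898 = 0.0270057
  π_2·L_2 = 0.86 × 0.000226162 = 0.0001945
Sum: 0.0270057 + 0.0001945 = 0.0272001
P(Line 1 | x) ≈ 0.993

0.993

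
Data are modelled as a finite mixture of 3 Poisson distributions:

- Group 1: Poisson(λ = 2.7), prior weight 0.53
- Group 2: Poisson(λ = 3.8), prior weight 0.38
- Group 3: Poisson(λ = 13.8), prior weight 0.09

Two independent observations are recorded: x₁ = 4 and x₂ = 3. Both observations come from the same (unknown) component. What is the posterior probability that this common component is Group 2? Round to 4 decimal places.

P(component k | x) = P(Z=k)·f_k(x) / marginal(x), where marginal(x) = Σ_j P(Z=j)·f_j(x).
Since both observations come from the same component, the likelihood for component k is f_k(x₁)·f_k(x₂).
  L_1 = [0.148816] × [0.220468] = 0.032809
  L_2 = [0.194359] × [0.204588] = 0.0397635
  L_3 = [0.00153476] × [0.000444859] = 6.82753e-07
Weight by the priors:
  P(Z=1)·L_1 = 0.53 × 0.032809 = 0.0173888
  P(Z=2)·L_2 = 0.38 × 0.0397635 = 0.0151101
  P(Z=3)·L_3 = 0.09 × 6.82753e-07 = 6.14477e-08
Sum: 0.0173888 + 0.0151101 + 6.14477e-08 = 0.032499
P(Group 2 | x) ≈ 0.4649

0.4649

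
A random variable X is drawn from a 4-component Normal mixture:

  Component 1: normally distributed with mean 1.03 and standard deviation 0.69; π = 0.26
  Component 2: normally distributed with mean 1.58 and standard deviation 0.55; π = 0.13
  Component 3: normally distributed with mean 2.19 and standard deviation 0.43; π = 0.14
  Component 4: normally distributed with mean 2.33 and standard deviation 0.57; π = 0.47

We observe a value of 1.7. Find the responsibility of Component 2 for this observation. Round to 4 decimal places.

By Bayes' theorem, P(k | x) = π_k f_k(x) / Σ_j π_j f_j(x).
Normal densities:
  L_1 = 0.360844
  L_2 = 0.708289
  L_3 = 0.484694
  L_4 = 0.379985
Multiply by the mixture weights:
  π_1·L_1 = 0.26 × 0.360844 = 0.0938195
  π_2·L_2 = 0.13 × 0.708289 = 0.0920776
  π_3·L_3 = 0.14 × 0.484694 = 0.0678571
  π_4·L_4 = 0.47 × 0.379985 = 0.178593
Denominator: 0.0938195 + 0.0920776 + 0.0678571 + 0.178593 = 0.432347
P(Component 2 | data) = 0.0920776 / 0.432347 ≈ 0.2130

0.2130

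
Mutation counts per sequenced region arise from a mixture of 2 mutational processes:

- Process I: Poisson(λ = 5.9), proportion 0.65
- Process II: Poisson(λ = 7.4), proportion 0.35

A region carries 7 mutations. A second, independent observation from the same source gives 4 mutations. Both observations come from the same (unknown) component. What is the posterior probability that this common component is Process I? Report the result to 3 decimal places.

The responsibility of component k is w_k f_k(x) divided by Σ_j w_j f_j(x).
Since both observations come from the same component, the likelihood for component k is f_k(x₁)·f_k(x₂).
  L_I = [e^(−5.9)·5.9^7/7! = 0.135268] × [0.138312] = 0.0187092
  L_II = [e^(−7.4)·7.4^7/7! = 0.147371] × [0.0763724] = 0.0112551
Multiply by the mixture weights:
  w_I·L_I = 0.65 × 0.0187092 = 0.012161
  w_II·L_II = 0.35 × 0.0112551 = 0.00393928
Denominator: 0.012161 + 0.00393928 = 0.0161003
Responsibility of Process I: 0.012161 / 0.0161003 ≈ 0.755

0.755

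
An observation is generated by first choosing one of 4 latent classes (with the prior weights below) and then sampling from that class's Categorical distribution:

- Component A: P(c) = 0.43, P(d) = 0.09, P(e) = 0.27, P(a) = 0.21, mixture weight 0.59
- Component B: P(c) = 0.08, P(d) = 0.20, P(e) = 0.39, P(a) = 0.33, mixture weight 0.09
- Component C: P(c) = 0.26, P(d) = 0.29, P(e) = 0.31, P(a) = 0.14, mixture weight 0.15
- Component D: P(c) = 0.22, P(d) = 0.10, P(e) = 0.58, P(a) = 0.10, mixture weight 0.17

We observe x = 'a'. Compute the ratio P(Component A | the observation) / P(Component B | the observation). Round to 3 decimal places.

4.172

Since P(k|x) ∝ P(Z=k) f_k(x), the posterior odds are P(Z=i) f_i(x) / (P(Z=j) f_j(x)).
Evaluate each component's likelihood at the observed value:
  p_A = P(a | comp) = 0.21
  p_B = P(a | comp) = 0.33
  p_C = P(a | comp) = 0.14
  p_D = P(a | comp) = 0.10
Posterior odds = (P(Z=A)·p_A) / (P(Z=B)·p_B) = (0.59·0.21) / (0.09·0.33) = 0.1239 / 0.0297 ≈ 4.172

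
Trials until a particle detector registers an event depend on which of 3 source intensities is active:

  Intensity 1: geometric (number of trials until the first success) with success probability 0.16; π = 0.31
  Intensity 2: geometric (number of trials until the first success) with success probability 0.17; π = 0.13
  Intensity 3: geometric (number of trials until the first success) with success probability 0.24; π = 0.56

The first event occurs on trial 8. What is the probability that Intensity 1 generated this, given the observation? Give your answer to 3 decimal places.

The responsibility of component k is P(Z=k) f_k(x) divided by Σ_j P(Z=j) f_j(x).
Geometric probabilities:
  p_1 = 0.16·(1−0.16)^7 = 0.16·0.29509 = 0.0472145
  p_2 = 0.17·(1−0.17)^7 = 0.17·0.271361 = 0.0461313
  p_3 = 0.24·(1−0.24)^7 = 0.24·0.146452 = 0.0351485
Prior × likelihood for each component:
  P(Z=1)·p_1 = 0.31 × 0.0472145 = 0.0146365
  P(Z=2)·p_2 = 0.13 × 0.0461313 = 0.00599707
  P(Z=3)·p_3 = 0.56 × 0.0351485 = 0.0196831
Marginal: 0.0146365 + 0.00599707 + 0.0196831 = 0.0403167
P(Intensity 1 | the observation) ≈ 0.363

0.363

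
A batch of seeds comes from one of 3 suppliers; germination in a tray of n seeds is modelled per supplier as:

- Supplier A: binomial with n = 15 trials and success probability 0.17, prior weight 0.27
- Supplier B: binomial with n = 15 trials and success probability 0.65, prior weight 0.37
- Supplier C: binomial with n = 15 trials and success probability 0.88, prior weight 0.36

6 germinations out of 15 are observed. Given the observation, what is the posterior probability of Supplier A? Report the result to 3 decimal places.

P(component k | x) = w_k·f_k(x) / marginal(x), where marginal(x) = Σ_j w_j·f_j(x).
Component likelihoods at x = 6 germinations out of 15:
  f_A = 0.022584
  f_B = 0.0297507
  f_C = 1.19931e-05
Weight by the priors:
  w_A·f_A = 0.27 × 0.022584 = 0.00609767
  w_B·f_B = 0.37 × 0.0297507 = 0.0110077
  w_C·f_C = 0.36 × 1.19931e-05 = 4.31751e-06
Normaliser: 0.00609767 + 0.0110077 + 4.31751e-06 = 0.0171097
P(Supplier A | data) = 0.00609767 / 0.0171097 ≈ 0.356

0.356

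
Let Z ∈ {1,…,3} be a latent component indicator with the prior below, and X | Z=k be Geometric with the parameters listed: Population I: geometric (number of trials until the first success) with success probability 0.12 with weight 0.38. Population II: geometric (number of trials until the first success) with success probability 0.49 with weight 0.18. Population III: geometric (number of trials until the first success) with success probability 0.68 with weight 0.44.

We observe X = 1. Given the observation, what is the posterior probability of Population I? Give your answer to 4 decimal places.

The responsibility of component k is w_k f_k(x) divided by Σ_j w_j f_j(x).
Component likelihoods at x = 1:
  f_I = 0.12·(1−0.12)^0 = 0.12·1 = 0.12
  f_II = 0.49·(1−0.49)^0 = 0.49·1 = 0.49
  f_III = 0.68·(1−0.68)^0 = 0.68·1 = 0.68
Multiply by the mixture weights:
  w_I·f_I = 0.38 × 0.12 = 0.0456
  w_II·f_II = 0.18 × 0.49 = 0.0882
  w_III·f_III = 0.44 × 0.68 = 0.2992
Evidence: 0.0456 + 0.0882 + 0.2992 = 0.433
Responsibility of Population I: 0.0456 / 0.433 ≈ 0.1053

0.1053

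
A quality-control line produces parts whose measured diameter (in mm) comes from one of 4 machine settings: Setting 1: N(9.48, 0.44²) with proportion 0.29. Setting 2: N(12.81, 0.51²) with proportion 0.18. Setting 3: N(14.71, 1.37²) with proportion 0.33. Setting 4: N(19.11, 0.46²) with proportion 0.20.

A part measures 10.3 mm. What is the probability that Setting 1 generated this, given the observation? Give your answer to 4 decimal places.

0.9885

The responsibility of component k is π_k f_k(x) divided by Σ_j π_j f_j(x).
Normal densities:
  f_1 = (1/(0.44·√(2π)))·exp(−(10.3−9.48)²/(2·0.44²)) = 0.906687·exp(-1.73657) = 0.159689
  f_2 = (1/(0.51·√(2π)))·exp(−(10.3−12.81)²/(2·0.51²)) = 0.782240·exp(-12.11092) = 4.30165e-06
  f_3 = (1/(1.37·√(2π)))·exp(−(10.3−14.71)²/(2·1.37²)) = 0.291199·exp(-5.18091) = 0.00163738
  f_4 = (1/(0.46·√(2π)))·exp(−(10.3−19.11)²/(2·0.46²)) = 0.867266·exp(-183.40288) = 1.93773e-80
Weight by the priors:
  π_1·f_1 = 0.29 × 0.159689 = 0.0463098
  π_2·f_2 = 0.18 × 4.30165e-06 = 7.74296e-07
  π_3·f_3 = 0.33 × 0.00163738 = 0.000540335
  π_4·f_4 = 0.20 × 1.93773e-80 = 3.87545e-81
Evidence: 0.0463098 + 7.74296e-07 + 0.000540335 + 3.87545e-81 = 0.0468509
P(Setting 1 | x) ≈ 0.9885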